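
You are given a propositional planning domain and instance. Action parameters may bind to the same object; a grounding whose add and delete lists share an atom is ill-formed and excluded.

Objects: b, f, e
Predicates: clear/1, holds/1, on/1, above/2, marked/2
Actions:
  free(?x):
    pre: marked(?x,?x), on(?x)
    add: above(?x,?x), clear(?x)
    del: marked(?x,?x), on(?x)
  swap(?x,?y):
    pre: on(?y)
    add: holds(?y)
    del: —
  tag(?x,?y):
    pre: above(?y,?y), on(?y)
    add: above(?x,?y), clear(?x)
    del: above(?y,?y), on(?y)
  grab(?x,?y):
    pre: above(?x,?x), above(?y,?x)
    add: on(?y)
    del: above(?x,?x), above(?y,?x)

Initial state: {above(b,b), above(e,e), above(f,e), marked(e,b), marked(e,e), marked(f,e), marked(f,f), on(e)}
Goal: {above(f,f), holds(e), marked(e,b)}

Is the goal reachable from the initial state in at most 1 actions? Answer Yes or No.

1. swap(b,e)  →  {above(b,b), above(e,e), above(f,e), holds(e), marked(e,b), marked(e,e), marked(f,e), marked(f,f), on(e)}
2. grab(e,f)  →  {above(b,b), holds(e), marked(e,b), marked(e,e), marked(f,e), marked(f,f), on(e), on(f)}
3. free(f)  →  {above(b,b), above(f,f), clear(f), holds(e), marked(e,b), marked(e,e), marked(f,e), on(e)}
optimal plan length = 3; 3 > 1

No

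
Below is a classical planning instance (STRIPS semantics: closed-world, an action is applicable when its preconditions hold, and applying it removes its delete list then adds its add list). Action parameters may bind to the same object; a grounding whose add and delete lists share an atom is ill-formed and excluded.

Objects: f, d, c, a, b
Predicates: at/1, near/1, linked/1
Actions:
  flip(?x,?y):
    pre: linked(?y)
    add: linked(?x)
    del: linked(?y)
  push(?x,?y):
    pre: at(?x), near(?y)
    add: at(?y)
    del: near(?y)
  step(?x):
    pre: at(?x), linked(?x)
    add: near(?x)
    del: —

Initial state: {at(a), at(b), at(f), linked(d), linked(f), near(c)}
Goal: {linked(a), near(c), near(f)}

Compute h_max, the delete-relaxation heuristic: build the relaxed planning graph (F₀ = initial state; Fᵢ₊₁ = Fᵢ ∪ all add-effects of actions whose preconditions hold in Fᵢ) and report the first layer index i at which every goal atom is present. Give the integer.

F0 = init (6 atoms)
F1 = F0 ∪ {at(c), linked(a), linked(b), linked(c), near(f)}  (11 atoms)
goal ⊆ F1  ⇒  h_max = 1

1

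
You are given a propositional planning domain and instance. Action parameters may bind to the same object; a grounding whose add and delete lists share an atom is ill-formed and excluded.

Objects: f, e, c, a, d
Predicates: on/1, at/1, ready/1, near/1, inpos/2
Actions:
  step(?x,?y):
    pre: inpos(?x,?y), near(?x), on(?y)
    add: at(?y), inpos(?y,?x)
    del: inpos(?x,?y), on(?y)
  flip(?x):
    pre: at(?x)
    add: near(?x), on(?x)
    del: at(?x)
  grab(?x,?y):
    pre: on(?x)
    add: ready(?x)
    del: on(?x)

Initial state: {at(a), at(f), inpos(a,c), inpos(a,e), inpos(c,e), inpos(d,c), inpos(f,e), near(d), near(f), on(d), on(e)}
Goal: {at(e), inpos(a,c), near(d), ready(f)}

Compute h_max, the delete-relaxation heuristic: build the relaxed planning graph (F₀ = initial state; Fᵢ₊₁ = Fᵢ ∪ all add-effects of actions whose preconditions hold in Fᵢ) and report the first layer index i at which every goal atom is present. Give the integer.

F0 = init (11 atoms)
F1 = F0 ∪ {at(e), inpos(e,f), near(a), on(a), on(f), ready(d), ready(e)}  (18 atoms)
F2 = F1 ∪ {inpos(e,a), near(e), ready(a), ready(f)}  (22 atoms)
goal ⊆ F2  ⇒  h_max = 2

2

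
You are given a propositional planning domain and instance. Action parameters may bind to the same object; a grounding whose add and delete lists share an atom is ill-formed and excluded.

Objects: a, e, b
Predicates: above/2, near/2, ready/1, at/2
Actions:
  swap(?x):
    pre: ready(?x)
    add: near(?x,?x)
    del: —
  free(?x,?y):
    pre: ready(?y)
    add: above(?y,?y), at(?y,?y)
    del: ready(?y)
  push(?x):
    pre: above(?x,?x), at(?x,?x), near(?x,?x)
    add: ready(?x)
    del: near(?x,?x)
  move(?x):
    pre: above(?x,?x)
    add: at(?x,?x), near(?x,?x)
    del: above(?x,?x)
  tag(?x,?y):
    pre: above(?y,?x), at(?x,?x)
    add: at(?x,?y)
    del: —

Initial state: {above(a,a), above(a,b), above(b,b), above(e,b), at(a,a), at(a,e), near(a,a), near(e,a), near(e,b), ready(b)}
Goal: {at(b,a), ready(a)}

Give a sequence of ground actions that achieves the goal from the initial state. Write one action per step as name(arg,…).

1. free(a,b)  →  {above(a,a), above(a,b), above(b,b), above(e,b), at(a,a), at(a,e), at(b,b), near(a,a), near(e,a), near(e,b)}
2. push(a)  →  {above(a,a), above(a,b), above(b,b), above(e,b), at(a,a), at(a,e), at(b,b), near(e,a), near(e,b), ready(a)}
3. tag(b,a)  →  {above(a,a), above(a,b), above(b,b), above(e,b), at(a,a), at(a,e), at(b,a), at(b,b), near(e,a), near(e,b), ready(a)}

free(a,b); push(a); tag(b,a)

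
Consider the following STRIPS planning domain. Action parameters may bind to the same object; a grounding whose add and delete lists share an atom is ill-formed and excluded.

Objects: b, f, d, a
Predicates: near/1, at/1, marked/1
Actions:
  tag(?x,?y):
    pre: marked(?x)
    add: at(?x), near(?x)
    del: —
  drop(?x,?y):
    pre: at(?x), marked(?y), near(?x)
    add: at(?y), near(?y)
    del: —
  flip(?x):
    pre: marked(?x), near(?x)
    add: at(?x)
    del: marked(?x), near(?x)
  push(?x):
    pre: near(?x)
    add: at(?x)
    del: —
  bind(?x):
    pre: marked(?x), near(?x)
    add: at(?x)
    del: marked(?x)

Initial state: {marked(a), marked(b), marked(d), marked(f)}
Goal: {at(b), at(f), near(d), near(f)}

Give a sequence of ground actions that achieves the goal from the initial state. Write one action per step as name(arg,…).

1. tag(b,b)  →  {at(b), marked(a), marked(b), marked(d), marked(f), near(b)}
2. tag(f,b)  →  {at(b), at(f), marked(a), marked(b), marked(d), marked(f), near(b), near(f)}
3. tag(d,b)  →  {at(b), at(d), at(f), marked(a), marked(b), marked(d), marked(f), near(b), near(d), near(f)}

tag(b,b); tag(f,b); tag(d,b)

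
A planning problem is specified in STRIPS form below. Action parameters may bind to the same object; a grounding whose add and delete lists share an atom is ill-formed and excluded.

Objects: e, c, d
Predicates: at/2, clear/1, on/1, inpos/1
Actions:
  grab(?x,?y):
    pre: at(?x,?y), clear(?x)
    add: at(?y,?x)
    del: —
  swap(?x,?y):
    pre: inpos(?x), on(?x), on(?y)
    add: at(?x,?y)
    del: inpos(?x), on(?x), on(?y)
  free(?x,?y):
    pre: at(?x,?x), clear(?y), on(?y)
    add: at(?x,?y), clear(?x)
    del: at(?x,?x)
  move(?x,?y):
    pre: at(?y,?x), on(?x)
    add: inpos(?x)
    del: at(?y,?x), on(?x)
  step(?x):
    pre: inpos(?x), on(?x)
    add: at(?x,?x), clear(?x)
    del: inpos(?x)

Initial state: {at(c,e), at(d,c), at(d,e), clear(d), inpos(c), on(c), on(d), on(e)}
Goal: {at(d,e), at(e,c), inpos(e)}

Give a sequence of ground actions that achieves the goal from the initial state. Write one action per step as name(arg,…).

1. step(c)  →  {at(c,c), at(c,e), at(d,c), at(d,e), clear(c), clear(d), on(c), on(d), on(e)}
2. grab(c,e)  →  {at(c,c), at(c,e), at(d,c), at(d,e), at(e,c), clear(c), clear(d), on(c), on(d), on(e)}
3. move(e,c)  →  {at(c,c), at(d,c), at(d,e), at(e,c), clear(c), clear(d), inpos(e), on(c), on(d)}

step(c); grab(c,e); move(e,c)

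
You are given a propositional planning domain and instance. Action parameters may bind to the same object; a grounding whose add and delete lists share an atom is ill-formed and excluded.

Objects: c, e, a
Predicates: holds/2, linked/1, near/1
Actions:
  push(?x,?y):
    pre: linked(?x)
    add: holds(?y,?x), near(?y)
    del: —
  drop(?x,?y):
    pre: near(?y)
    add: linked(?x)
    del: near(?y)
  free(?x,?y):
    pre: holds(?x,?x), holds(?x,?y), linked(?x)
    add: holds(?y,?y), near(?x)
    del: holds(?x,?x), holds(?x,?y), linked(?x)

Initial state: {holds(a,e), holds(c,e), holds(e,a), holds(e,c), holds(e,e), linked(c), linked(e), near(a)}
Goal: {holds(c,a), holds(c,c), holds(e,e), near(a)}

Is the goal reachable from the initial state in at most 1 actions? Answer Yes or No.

No

1. push(c,c)  →  {holds(a,e), holds(c,c), holds(c,e), holds(e,a), holds(e,c), holds(e,e), linked(c), linked(e), near(a), near(c)}
2. drop(a,c)  →  {holds(a,e), holds(c,c), holds(c,e), holds(e,a), holds(e,c), holds(e,e), linked(a), linked(c), linked(e), near(a)}
3. push(a,c)  →  {holds(a,e), holds(c,a), holds(c,c), holds(c,e), holds(e,a), holds(e,c), holds(e,e), linked(a), linked(c), linked(e), near(a), near(c)}
optimal plan length = 3; 3 > 1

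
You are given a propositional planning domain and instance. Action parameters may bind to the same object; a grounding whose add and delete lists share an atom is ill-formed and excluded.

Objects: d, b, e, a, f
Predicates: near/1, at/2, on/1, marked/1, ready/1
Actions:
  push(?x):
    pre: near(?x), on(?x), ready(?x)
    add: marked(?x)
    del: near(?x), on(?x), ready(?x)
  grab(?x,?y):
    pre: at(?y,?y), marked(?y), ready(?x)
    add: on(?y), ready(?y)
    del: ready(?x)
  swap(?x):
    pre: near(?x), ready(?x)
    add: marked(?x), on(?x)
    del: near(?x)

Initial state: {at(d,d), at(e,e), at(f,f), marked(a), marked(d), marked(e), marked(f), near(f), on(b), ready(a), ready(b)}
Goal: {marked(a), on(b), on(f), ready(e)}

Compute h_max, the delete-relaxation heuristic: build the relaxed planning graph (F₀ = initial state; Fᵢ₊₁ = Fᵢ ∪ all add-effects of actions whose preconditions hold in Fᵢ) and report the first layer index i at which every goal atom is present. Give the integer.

1

F0 = init (11 atoms)
F1 = F0 ∪ {on(d), on(e), on(f), ready(d), ready(e), ready(f)}  (17 atoms)
goal ⊆ F1  ⇒  h_max = 1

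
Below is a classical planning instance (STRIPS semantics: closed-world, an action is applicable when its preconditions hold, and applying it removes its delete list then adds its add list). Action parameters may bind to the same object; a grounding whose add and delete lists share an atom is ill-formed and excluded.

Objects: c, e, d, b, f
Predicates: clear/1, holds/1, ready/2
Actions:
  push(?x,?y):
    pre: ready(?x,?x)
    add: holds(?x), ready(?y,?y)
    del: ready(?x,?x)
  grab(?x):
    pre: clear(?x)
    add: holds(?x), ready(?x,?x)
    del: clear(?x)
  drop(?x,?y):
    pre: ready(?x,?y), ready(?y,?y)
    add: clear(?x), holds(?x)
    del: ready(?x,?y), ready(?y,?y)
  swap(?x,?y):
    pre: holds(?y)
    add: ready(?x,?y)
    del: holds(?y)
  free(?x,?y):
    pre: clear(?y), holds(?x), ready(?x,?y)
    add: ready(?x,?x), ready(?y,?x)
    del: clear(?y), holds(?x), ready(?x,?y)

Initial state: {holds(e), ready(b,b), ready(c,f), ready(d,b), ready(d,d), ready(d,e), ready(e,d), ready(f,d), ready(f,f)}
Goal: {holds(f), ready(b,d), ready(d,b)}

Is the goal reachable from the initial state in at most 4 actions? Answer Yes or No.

Yes

1. push(d,c)  →  {holds(d), holds(e), ready(b,b), ready(c,c), ready(c,f), ready(d,b), ready(d,e), ready(e,d), ready(f,d), ready(f,f)}
2. push(f,c)  →  {holds(d), holds(e), holds(f), ready(b,b), ready(c,c), ready(c,f), ready(d,b), ready(d,e), ready(e,d), ready(f,d)}
3. swap(b,d)  →  {holds(e), holds(f), ready(b,b), ready(b,d), ready(c,c), ready(c,f), ready(d,b), ready(d,e), ready(e,d), ready(f,d)}
optimal plan length = 3; 3 ≤ 4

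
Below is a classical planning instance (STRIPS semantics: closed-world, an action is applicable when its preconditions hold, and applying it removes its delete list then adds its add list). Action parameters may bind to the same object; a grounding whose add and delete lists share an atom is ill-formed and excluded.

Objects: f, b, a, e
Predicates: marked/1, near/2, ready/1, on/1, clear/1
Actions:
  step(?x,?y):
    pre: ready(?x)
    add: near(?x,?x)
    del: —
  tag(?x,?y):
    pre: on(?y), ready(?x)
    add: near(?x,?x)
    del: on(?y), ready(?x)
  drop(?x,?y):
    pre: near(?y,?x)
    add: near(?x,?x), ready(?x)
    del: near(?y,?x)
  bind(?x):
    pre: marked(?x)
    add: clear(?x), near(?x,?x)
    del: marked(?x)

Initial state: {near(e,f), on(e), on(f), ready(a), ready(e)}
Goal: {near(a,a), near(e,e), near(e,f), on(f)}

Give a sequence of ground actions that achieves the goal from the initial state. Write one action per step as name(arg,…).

1. step(a,f)  →  {near(a,a), near(e,f), on(e), on(f), ready(a), ready(e)}
2. step(e,f)  →  {near(a,a), near(e,e), near(e,f), on(e), on(f), ready(a), ready(e)}

step(a,f); step(e,f)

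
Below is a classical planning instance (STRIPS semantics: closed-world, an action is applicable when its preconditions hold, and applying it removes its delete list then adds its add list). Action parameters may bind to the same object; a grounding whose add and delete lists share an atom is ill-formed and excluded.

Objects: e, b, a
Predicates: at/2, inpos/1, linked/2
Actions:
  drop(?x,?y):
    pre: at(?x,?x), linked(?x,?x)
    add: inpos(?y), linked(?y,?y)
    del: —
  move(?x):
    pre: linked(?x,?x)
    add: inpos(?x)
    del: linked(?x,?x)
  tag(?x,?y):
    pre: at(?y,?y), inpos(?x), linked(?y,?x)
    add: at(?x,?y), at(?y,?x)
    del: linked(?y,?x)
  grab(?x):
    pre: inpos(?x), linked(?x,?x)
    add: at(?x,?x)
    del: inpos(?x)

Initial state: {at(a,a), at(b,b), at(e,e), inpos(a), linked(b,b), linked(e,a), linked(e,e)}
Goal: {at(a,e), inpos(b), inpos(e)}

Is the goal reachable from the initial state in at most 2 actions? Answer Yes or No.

No

1. drop(e,e)  →  {at(a,a), at(b,b), at(e,e), inpos(a), inpos(e), linked(b,b), linked(e,a), linked(e,e)}
2. drop(e,b)  →  {at(a,a), at(b,b), at(e,e), inpos(a), inpos(b), inpos(e), linked(b,b), linked(e,a), linked(e,e)}
3. tag(a,e)  →  {at(a,a), at(a,e), at(b,b), at(e,a), at(e,e), inpos(a), inpos(b), inpos(e), linked(b,b), linked(e,e)}
optimal plan length = 3; 3 > 2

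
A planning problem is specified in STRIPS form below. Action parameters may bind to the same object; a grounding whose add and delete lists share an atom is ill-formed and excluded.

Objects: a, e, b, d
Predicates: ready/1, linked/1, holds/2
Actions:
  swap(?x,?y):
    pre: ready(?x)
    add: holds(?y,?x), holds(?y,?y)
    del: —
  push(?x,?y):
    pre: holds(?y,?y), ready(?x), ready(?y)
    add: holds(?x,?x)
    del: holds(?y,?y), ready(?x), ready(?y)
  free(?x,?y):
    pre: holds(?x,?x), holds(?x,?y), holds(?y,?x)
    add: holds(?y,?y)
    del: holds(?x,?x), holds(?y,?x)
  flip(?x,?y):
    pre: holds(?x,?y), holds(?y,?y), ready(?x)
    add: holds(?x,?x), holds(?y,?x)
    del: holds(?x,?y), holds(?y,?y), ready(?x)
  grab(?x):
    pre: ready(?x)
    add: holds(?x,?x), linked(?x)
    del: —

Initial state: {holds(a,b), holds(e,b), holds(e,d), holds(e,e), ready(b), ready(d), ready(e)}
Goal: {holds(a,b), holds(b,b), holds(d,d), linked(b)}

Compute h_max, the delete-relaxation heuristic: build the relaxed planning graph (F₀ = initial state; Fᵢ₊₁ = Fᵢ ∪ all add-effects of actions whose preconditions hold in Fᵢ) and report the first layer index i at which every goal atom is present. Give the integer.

F0 = init (7 atoms)
F1 = F0 ∪ {holds(a,a), holds(a,d), holds(a,e), holds(b,b), holds(b,d), holds(b,e), holds(d,b), holds(d,d), holds(d,e), linked(b), linked(d), linked(e)}  (19 atoms)
goal ⊆ F1  ⇒  h_max = 1

1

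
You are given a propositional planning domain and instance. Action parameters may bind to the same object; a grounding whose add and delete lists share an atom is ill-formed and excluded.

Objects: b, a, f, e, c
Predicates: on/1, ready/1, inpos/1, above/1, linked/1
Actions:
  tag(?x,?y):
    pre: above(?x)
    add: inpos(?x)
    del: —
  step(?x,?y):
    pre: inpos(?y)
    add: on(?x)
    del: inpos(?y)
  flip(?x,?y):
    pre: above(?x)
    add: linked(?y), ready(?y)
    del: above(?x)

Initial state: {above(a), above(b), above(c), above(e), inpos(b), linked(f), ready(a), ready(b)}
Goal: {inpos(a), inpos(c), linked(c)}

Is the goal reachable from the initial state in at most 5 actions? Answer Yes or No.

1. tag(a,b)  →  {above(a), above(b), above(c), above(e), inpos(a), inpos(b), linked(f), ready(a), ready(b)}
2. tag(c,b)  →  {above(a), above(b), above(c), above(e), inpos(a), inpos(b), inpos(c), linked(f), ready(a), ready(b)}
3. flip(b,c)  →  {above(a), above(c), above(e), inpos(a), inpos(b), inpos(c), linked(c), linked(f), ready(a), ready(b), ready(c)}
optimal plan length = 3; 3 ≤ 5

Yes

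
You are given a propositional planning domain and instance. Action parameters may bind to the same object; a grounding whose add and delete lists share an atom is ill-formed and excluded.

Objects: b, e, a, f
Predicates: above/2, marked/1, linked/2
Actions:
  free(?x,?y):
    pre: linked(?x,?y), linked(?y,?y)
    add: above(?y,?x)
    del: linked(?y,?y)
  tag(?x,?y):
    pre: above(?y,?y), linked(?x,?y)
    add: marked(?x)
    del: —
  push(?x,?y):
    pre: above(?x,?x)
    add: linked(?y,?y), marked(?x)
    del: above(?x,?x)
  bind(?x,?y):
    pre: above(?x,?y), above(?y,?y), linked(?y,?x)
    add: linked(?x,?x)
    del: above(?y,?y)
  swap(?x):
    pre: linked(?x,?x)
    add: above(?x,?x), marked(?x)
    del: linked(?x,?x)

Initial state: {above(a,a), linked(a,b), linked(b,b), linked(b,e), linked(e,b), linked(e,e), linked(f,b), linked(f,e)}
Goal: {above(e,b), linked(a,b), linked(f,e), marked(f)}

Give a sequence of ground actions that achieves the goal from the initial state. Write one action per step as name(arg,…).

1. free(b,b)  →  {above(a,a), above(b,b), linked(a,b), linked(b,e), linked(e,b), linked(e,e), linked(f,b), linked(f,e)}
2. free(b,e)  →  {above(a,a), above(b,b), above(e,b), linked(a,b), linked(b,e), linked(e,b), linked(f,b), linked(f,e)}
3. tag(f,b)  →  {above(a,a), above(b,b), above(e,b), linked(a,b), linked(b,e), linked(e,b), linked(f,b), linked(f,e), marked(f)}

free(b,b); free(b,e); tag(f,b)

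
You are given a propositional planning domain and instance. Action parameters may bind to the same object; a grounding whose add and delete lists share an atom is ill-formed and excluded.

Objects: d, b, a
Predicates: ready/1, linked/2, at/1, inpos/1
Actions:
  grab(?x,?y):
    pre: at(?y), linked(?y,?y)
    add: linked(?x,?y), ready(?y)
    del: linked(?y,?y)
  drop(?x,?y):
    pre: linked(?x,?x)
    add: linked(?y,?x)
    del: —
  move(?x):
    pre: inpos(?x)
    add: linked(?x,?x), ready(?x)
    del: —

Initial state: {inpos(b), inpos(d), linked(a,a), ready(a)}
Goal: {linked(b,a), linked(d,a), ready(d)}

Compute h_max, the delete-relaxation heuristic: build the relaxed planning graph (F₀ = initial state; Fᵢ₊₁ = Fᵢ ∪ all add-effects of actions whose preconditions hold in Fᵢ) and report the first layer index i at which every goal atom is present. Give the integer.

1

F0 = init (4 atoms)
F1 = F0 ∪ {linked(b,a), linked(b,b), linked(d,a), linked(d,d), ready(b), ready(d)}  (10 atoms)
goal ⊆ F1  ⇒  h_max = 1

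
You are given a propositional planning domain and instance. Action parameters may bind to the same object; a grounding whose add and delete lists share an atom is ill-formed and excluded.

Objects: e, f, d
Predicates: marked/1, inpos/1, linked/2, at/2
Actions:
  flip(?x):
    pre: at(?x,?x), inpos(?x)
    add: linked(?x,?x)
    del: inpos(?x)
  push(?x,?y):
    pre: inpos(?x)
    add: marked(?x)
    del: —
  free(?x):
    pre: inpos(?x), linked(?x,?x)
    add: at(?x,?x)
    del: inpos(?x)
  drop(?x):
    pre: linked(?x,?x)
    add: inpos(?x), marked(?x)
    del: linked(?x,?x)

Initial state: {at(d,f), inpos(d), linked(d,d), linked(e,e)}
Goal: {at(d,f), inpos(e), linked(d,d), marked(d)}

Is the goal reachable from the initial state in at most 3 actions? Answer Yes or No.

1. push(d,e)  →  {at(d,f), inpos(d), linked(d,d), linked(e,e), marked(d)}
2. drop(e)  →  {at(d,f), inpos(d), inpos(e), linked(d,d), marked(d), marked(e)}
optimal plan length = 2; 2 ≤ 3

Yes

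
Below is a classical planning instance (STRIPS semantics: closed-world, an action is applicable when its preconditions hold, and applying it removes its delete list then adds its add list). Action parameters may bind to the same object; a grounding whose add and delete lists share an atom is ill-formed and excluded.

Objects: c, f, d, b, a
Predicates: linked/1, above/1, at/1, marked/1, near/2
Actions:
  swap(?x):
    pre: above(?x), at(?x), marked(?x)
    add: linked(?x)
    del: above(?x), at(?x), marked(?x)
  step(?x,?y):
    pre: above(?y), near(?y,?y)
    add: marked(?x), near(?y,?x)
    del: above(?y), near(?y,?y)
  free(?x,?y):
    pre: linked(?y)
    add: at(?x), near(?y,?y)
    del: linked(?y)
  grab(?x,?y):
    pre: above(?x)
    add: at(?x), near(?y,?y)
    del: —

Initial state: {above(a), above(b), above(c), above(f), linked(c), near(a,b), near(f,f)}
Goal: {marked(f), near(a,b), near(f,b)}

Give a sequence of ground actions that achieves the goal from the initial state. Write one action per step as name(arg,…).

step(b,f); free(c,c); step(f,c)

1. step(b,f)  →  {above(a), above(b), above(c), linked(c), marked(b), near(a,b), near(f,b)}
2. free(c,c)  →  {above(a), above(b), above(c), at(c), marked(b), near(a,b), near(c,c), near(f,b)}
3. step(f,c)  →  {above(a), above(b), at(c), marked(b), marked(f), near(a,b), near(c,f), near(f,b)}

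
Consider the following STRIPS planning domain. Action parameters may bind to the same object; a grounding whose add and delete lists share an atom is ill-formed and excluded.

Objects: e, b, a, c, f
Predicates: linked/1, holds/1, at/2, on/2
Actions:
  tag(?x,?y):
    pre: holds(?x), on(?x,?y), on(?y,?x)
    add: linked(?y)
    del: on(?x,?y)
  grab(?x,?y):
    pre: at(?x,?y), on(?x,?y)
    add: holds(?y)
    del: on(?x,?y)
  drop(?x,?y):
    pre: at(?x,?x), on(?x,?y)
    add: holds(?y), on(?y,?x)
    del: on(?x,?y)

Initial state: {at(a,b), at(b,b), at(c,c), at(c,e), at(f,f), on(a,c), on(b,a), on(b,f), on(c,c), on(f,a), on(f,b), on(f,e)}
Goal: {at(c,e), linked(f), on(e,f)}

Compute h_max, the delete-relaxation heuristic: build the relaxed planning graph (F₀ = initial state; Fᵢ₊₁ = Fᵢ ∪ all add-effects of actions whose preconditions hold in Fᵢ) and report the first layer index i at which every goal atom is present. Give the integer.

2

F0 = init (12 atoms)
F1 = F0 ∪ {holds(a), holds(b), holds(c), holds(e), holds(f), on(a,b), on(a,f), on(e,f)}  (20 atoms)
F2 = F1 ∪ {linked(a), linked(b), linked(c), linked(e), linked(f)}  (25 atoms)
goal ⊆ F2  ⇒  h_max = 2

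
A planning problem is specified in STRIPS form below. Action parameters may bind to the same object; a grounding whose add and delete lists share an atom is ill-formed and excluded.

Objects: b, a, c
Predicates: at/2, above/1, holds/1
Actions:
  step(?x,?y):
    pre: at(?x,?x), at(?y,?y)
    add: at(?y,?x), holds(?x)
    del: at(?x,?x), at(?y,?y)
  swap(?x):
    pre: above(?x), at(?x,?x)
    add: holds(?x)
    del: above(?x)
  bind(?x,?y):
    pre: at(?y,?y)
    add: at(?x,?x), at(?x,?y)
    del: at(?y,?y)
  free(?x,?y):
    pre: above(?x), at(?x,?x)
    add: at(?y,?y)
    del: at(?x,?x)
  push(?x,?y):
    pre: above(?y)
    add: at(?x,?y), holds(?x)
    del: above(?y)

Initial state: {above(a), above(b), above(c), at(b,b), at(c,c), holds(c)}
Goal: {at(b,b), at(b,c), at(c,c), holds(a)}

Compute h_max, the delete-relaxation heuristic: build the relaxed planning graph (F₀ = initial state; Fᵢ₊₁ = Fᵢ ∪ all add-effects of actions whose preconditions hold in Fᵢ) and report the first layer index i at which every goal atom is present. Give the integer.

F0 = init (6 atoms)
F1 = F0 ∪ {at(a,a), at(a,b), at(a,c), at(b,a), at(b,c), at(c,a), at(c,b), holds(a), holds(b)}  (15 atoms)
goal ⊆ F1  ⇒  h_max = 1

1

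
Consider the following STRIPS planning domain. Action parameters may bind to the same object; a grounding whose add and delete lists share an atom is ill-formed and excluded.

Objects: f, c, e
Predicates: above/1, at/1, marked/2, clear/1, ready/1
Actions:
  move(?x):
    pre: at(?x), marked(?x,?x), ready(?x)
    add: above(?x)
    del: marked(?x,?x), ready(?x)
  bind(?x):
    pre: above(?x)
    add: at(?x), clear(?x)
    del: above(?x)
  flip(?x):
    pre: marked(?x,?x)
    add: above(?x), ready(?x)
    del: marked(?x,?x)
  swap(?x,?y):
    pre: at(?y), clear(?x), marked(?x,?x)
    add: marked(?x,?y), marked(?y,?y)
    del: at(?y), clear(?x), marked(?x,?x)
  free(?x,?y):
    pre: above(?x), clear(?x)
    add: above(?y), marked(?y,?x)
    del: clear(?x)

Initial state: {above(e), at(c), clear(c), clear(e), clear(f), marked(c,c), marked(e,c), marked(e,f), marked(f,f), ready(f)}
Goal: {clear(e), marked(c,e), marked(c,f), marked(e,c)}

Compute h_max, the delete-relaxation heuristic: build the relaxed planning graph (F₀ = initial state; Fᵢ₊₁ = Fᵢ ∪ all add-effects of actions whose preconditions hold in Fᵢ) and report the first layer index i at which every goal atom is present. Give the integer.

F0 = init (10 atoms)
F1 = F0 ∪ {above(c), above(f), at(e), marked(c,e), marked(e,e), marked(f,c), marked(f,e), ready(c)}  (18 atoms)
F2 = F1 ∪ {at(f), marked(c,f), ready(e)}  (21 atoms)
goal ⊆ F2  ⇒  h_max = 2

2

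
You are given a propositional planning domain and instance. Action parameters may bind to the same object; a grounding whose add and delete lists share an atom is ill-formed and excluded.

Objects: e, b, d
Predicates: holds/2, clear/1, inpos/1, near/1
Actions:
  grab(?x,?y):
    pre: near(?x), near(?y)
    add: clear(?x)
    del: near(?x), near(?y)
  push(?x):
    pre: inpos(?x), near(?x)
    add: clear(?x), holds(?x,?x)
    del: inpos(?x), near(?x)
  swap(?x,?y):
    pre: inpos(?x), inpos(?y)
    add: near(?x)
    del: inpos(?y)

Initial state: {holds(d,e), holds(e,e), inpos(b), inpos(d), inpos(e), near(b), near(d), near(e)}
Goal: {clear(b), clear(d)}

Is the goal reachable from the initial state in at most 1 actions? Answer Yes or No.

1. grab(b,e)  →  {clear(b), holds(d,e), holds(e,e), inpos(b), inpos(d), inpos(e), near(d)}
2. grab(d,d)  →  {clear(b), clear(d), holds(d,e), holds(e,e), inpos(b), inpos(d), inpos(e)}
optimal plan length = 2; 2 > 1

No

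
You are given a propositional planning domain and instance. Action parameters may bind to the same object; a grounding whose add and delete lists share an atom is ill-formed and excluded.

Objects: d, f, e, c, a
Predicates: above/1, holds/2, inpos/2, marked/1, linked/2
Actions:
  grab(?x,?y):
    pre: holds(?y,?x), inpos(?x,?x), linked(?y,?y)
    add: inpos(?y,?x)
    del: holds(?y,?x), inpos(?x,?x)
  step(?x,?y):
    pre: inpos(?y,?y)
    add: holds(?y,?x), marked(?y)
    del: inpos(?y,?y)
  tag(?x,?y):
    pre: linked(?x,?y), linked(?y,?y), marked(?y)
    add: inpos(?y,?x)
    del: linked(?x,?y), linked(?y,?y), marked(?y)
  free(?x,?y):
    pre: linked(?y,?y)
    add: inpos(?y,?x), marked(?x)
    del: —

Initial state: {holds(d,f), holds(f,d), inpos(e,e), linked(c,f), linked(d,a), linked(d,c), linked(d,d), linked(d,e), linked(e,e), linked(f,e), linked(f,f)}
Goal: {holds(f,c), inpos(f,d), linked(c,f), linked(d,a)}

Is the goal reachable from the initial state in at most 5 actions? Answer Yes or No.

1. free(d,f)  →  {holds(d,f), holds(f,d), inpos(e,e), inpos(f,d), linked(c,f), linked(d,a), linked(d,c), linked(d,d), linked(d,e), linked(e,e), linked(f,e), linked(f,f), marked(d)}
2. free(f,f)  →  {holds(d,f), holds(f,d), inpos(e,e), inpos(f,d), inpos(f,f), linked(c,f), linked(d,a), linked(d,c), linked(d,d), linked(d,e), linked(e,e), linked(f,e), linked(f,f), marked(d), marked(f)}
3. step(c,f)  →  {holds(d,f), holds(f,c), holds(f,d), inpos(e,e), inpos(f,d), linked(c,f), linked(d,a), linked(d,c), linked(d,d), linked(d,e), linked(e,e), linked(f,e), linked(f,f), marked(d), marked(f)}
optimal plan length = 3; 3 ≤ 5

Yes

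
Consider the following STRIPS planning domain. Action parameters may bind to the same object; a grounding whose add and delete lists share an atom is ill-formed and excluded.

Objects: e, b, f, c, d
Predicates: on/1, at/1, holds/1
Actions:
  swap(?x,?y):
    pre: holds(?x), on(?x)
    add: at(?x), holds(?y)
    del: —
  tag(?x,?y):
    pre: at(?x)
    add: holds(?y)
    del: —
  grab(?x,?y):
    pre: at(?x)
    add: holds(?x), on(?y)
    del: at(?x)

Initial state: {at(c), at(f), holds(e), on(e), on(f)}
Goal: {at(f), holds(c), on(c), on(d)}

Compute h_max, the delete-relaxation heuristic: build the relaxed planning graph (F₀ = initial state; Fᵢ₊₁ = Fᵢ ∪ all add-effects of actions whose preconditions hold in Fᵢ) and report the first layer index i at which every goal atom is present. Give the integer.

F0 = init (5 atoms)
F1 = F0 ∪ {at(e), holds(b), holds(c), holds(d), holds(f), on(b), on(c), on(d)}  (13 atoms)
goal ⊆ F1  ⇒  h_max = 1

1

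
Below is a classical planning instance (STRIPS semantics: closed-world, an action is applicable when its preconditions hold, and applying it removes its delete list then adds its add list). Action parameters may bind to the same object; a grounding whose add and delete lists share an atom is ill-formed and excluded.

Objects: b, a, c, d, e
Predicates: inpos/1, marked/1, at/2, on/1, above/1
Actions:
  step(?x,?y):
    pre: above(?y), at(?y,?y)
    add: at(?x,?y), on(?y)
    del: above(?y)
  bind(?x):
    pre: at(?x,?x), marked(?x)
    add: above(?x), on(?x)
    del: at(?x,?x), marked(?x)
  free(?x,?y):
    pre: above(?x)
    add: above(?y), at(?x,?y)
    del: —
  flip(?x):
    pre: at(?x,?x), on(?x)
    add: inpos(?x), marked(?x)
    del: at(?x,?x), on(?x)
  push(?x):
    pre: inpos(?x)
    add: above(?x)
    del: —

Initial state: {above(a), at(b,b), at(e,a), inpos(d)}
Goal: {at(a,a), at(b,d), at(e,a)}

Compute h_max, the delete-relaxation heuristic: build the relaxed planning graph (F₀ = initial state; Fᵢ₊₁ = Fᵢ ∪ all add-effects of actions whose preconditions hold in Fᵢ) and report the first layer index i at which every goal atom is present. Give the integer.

2

F0 = init (4 atoms)
F1 = F0 ∪ {above(b), above(c), above(d), above(e), at(a,a), at(a,b), at(a,c), at(a,d), at(a,e)}  (13 atoms)
F2 = F1 ∪ {at(b,a), at(b,c), at(b,d), at(b,e), at(c,a), at(c,b), at(c,c), at(c,d), at(c,e), at(d,a), at(d,b), at(d,c), at(d,d), at(d,e), at(e,b), at(e,c), at(e,d), at(e,e), on(a), on(b)}  (33 atoms)
goal ⊆ F2  ⇒  h_max = 2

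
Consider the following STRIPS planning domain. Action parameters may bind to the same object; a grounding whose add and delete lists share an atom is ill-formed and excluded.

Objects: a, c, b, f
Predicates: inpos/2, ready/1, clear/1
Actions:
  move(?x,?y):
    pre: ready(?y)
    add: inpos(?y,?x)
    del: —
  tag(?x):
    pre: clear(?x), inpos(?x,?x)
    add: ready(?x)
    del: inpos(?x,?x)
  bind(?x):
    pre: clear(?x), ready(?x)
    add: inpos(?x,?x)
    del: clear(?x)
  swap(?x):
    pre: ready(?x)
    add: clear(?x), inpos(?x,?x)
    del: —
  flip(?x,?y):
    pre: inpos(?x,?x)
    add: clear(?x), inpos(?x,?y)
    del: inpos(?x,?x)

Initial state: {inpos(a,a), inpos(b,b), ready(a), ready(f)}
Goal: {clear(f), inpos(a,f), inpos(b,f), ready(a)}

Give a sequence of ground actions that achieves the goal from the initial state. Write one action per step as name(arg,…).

1. move(f,a)  →  {inpos(a,a), inpos(a,f), inpos(b,b), ready(a), ready(f)}
2. swap(f)  →  {clear(f), inpos(a,a), inpos(a,f), inpos(b,b), inpos(f,f), ready(a), ready(f)}
3. flip(b,f)  →  {clear(b), clear(f), inpos(a,a), inpos(a,f), inpos(b,f), inpos(f,f), ready(a), ready(f)}

move(f,a); swap(f); flip(b,f)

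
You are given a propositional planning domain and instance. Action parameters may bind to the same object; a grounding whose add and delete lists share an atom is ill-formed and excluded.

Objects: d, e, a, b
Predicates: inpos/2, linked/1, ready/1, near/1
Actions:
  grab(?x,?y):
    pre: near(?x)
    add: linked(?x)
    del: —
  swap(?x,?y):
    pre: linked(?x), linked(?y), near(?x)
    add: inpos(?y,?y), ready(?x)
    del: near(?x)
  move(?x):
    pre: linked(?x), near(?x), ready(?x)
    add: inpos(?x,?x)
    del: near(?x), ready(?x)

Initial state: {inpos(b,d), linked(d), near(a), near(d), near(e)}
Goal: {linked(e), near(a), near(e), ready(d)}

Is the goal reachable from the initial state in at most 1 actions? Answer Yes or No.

No

1. grab(e,d)  →  {inpos(b,d), linked(d), linked(e), near(a), near(d), near(e)}
2. swap(d,d)  →  {inpos(b,d), inpos(d,d), linked(d), linked(e), near(a), near(e), ready(d)}
optimal plan length = 2; 2 > 1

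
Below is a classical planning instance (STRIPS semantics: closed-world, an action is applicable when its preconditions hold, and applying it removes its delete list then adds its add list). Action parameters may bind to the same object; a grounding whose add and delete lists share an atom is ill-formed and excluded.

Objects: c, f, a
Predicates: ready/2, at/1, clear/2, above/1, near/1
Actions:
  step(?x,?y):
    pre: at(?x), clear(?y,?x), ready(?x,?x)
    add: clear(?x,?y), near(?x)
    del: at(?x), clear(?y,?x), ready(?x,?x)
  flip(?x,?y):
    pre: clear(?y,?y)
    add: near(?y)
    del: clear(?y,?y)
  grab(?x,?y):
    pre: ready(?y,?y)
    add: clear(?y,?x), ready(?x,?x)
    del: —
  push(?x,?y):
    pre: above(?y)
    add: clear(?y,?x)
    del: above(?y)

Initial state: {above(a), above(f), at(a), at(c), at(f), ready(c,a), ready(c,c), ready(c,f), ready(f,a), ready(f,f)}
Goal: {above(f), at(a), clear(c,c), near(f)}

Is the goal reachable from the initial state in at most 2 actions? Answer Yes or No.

1. grab(c,c)  →  {above(a), above(f), at(a), at(c), at(f), clear(c,c), ready(c,a), ready(c,c), ready(c,f), ready(f,a), ready(f,f)}
2. grab(f,c)  →  {above(a), above(f), at(a), at(c), at(f), clear(c,c), clear(c,f), ready(c,a), ready(c,c), ready(c,f), ready(f,a), ready(f,f)}
3. step(f,c)  →  {above(a), above(f), at(a), at(c), clear(c,c), clear(f,c), near(f), ready(c,a), ready(c,c), ready(c,f), ready(f,a)}
optimal plan length = 3; 3 > 2

No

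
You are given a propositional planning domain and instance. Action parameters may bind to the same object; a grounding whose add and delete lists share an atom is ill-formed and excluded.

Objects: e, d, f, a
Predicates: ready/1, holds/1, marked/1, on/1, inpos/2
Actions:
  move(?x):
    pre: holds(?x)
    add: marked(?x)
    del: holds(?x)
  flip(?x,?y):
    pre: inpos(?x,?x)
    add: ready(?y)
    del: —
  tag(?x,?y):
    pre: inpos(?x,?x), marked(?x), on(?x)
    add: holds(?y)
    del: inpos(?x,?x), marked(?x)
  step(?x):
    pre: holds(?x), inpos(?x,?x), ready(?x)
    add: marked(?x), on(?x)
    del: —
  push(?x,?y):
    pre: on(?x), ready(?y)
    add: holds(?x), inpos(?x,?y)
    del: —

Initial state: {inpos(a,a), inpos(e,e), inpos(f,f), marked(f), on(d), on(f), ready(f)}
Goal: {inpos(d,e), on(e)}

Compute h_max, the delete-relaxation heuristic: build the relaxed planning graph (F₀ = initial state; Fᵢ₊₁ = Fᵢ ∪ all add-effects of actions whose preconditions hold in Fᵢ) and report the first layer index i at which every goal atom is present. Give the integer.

F0 = init (7 atoms)
F1 = F0 ∪ {holds(a), holds(d), holds(e), holds(f), inpos(d,f), ready(a), ready(d), ready(e)}  (15 atoms)
F2 = F1 ∪ {inpos(d,a), inpos(d,d), inpos(d,e), inpos(f,a), inpos(f,d), inpos(f,e), marked(a), marked(d), marked(e), on(a), on(e)}  (26 atoms)
goal ⊆ F2  ⇒  h_max = 2

2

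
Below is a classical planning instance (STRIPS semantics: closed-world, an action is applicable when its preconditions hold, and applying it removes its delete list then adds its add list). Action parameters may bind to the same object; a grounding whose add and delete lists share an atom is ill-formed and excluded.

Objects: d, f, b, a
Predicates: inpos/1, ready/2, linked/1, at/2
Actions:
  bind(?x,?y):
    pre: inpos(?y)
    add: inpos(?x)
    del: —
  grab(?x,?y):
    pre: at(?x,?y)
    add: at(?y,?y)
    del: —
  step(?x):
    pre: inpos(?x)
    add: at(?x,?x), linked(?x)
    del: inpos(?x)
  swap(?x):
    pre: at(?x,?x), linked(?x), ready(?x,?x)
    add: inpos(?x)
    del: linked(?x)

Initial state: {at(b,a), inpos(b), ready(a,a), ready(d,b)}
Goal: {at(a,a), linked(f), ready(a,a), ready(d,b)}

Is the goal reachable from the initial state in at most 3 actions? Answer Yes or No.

Yes

1. bind(f,b)  →  {at(b,a), inpos(b), inpos(f), ready(a,a), ready(d,b)}
2. grab(b,a)  →  {at(a,a), at(b,a), inpos(b), inpos(f), ready(a,a), ready(d,b)}
3. step(f)  →  {at(a,a), at(b,a), at(f,f), inpos(b), linked(f), ready(a,a), ready(d,b)}
optimal plan length = 3; 3 ≤ 3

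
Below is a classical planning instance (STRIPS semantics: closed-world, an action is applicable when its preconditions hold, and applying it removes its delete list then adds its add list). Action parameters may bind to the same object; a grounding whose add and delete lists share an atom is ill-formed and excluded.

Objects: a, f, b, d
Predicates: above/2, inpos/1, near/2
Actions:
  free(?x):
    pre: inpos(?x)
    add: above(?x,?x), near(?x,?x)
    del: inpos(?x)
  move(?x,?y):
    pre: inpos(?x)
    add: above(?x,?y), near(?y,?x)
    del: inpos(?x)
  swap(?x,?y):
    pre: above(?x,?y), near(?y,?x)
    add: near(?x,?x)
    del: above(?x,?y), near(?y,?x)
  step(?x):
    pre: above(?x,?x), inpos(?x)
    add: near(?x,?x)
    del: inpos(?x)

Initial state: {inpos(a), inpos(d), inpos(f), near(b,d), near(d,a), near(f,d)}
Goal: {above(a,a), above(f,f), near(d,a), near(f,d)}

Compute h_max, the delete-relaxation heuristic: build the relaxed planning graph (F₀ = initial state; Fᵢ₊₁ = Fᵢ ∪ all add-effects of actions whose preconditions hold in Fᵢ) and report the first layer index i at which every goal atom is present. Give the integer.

F0 = init (6 atoms)
F1 = F0 ∪ {above(a,a), above(a,b), above(a,d), above(a,f), above(d,a), above(d,b), above(d,d), above(d,f), above(f,a), above(f,b), above(f,d), above(f,f), near(a,a), near(a,d), near(a,f), near(b,a), near(b,f), near(d,d), near(d,f), near(f,a), near(f,f)}  (27 atoms)
goal ⊆ F1  ⇒  h_max = 1

1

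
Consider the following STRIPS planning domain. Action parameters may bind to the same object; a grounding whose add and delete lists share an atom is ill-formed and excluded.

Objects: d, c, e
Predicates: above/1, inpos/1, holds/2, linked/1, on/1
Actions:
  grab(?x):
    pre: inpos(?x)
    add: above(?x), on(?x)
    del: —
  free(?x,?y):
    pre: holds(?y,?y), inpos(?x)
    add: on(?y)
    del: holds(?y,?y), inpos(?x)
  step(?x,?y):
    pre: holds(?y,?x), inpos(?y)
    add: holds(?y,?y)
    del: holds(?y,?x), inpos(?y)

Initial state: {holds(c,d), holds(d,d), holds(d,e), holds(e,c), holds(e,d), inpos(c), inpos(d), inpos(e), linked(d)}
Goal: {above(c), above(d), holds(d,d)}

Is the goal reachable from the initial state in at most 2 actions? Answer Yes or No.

Yes

1. grab(d)  →  {above(d), holds(c,d), holds(d,d), holds(d,e), holds(e,c), holds(e,d), inpos(c), inpos(d), inpos(e), linked(d), on(d)}
2. grab(c)  →  {above(c), above(d), holds(c,d), holds(d,d), holds(d,e), holds(e,c), holds(e,d), inpos(c), inpos(d), inpos(e), linked(d), on(c), on(d)}
optimal plan length = 2; 2 ≤ 2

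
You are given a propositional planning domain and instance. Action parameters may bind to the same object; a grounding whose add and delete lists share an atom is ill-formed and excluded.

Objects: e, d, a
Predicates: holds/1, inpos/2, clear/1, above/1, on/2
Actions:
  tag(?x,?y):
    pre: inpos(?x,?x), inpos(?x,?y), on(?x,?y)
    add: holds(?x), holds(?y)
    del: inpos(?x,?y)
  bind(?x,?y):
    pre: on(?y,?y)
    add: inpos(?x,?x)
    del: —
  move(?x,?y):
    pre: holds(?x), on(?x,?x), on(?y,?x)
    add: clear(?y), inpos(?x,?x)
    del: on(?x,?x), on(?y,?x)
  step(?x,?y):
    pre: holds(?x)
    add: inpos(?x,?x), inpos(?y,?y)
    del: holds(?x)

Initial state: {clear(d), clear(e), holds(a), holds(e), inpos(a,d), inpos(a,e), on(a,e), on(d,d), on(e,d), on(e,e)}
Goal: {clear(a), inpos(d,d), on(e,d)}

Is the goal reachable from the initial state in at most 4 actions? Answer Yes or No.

Yes

1. bind(d,e)  →  {clear(d), clear(e), holds(a), holds(e), inpos(a,d), inpos(a,e), inpos(d,d), on(a,e), on(d,d), on(e,d), on(e,e)}
2. move(e,a)  →  {clear(a), clear(d), clear(e), holds(a), holds(e), inpos(a,d), inpos(a,e), inpos(d,d), inpos(e,e), on(d,d), on(e,d)}
optimal plan length = 2; 2 ≤ 4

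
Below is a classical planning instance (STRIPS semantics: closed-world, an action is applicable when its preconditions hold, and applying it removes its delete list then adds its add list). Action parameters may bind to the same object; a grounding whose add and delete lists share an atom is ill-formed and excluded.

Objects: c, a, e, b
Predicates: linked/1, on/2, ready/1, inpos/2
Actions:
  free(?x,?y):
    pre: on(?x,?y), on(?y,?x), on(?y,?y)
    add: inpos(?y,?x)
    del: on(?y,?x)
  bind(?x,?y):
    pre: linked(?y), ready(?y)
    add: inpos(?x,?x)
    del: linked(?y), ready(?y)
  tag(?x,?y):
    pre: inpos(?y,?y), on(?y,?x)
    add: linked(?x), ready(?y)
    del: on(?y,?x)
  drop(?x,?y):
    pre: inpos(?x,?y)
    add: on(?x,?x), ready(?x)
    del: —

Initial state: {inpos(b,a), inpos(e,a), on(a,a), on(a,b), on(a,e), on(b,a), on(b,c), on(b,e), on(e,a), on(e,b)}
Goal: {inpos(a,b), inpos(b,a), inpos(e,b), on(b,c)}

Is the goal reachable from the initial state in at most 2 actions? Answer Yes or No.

1. free(b,a)  →  {inpos(a,b), inpos(b,a), inpos(e,a), on(a,a), on(a,e), on(b,a), on(b,c), on(b,e), on(e,a), on(e,b)}
2. drop(e,a)  →  {inpos(a,b), inpos(b,a), inpos(e,a), on(a,a), on(a,e), on(b,a), on(b,c), on(b,e), on(e,a), on(e,b), on(e,e), ready(e)}
3. free(b,e)  →  {inpos(a,b), inpos(b,a), inpos(e,a), inpos(e,b), on(a,a), on(a,e), on(b,a), on(b,c), on(b,e), on(e,a), on(e,e), ready(e)}
optimal plan length = 3; 3 > 2

No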